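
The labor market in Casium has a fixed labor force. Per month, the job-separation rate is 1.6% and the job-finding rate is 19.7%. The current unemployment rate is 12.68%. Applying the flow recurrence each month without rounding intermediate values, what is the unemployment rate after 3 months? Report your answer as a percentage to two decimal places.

Unemployment rate after three months ≈ 10.03%.

With a fixed labor force, u_{t+1} = u_t + s·(1−u_t) − f·u_t = u_t·(1−s−f) + s.
Here 1−s−f = 0.787 and s = 0.016.
u_1 = 0.126800 × 0.787 + 0.016 = 0.115792.
u_2 = 0.115792 × 0.787 + 0.016 = 0.107128.
u_3 = 0.107128 × 0.787 + 0.016 = 0.100310.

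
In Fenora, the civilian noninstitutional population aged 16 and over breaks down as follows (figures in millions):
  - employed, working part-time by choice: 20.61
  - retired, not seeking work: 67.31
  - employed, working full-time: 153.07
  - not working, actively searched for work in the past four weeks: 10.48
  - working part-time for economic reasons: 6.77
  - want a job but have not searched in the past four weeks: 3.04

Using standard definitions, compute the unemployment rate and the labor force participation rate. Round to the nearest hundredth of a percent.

Unemployment rate ≈ 5.49%; labor force participation rate ≈ 73.07%.

Employed = 20.61 + 153.07 + 6.77 = 180.45 million (anyone who worked, including part-time for economic reasons, counts as employed).
Unemployed = 10.48 million.
Labor force = 180.45 + 10.48 = 190.93 million.
Not in labor force = 67.31 + 3.04 = 70.35 million (those not working and not actively searching are outside the labor force — including those who want a job but have given up searching).
Civilian working-age population = 190.93 + 70.35 = 261.28 million.
Unemployment rate = 10.48 / 190.93 = 5.49%.
Labor force participation rate = 190.93 / 261.28 = 73.07%.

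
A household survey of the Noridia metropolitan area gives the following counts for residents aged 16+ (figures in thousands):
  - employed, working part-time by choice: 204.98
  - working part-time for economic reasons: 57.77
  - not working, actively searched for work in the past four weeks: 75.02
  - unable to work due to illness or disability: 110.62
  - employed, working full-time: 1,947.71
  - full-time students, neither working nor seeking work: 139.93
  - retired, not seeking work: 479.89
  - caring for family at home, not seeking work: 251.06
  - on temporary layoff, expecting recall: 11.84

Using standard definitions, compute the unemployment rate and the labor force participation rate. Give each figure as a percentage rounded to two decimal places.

Employed = 204.98 + 57.77 + 1,947.71 = 2,210.46 thousand (anyone who worked, including part-time for economic reasons, counts as employed).
Unemployed = 75.02 + 11.84 = 86.86 thousand (jobless and actively searching, or on temporary layoff).
Labor force = 2,210.46 + 86.86 = 2,297.32 thousand.
Not in labor force = 110.62 + 139.93 + 479.89 + 251.06 = 981.50 thousand (those not working and not actively searching are outside the labor force).
Civilian working-age population = 2,297.32 + 981.50 = 3,278.82 thousand.
Unemployment rate = 86.86 / 2,297.32 = 3.78%.
Labor force participation rate = 2,297.32 / 3,278.82 = 70.07%.

Unemployment rate ≈ 3.78%; labor force participation rate ≈ 70.07%.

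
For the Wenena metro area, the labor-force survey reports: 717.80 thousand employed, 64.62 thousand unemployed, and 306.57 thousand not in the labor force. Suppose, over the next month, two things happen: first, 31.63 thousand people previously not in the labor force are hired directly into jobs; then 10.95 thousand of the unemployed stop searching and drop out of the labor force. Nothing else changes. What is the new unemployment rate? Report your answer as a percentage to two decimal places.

New unemployment rate ≈ 6.68%.

Initially, labor force = 717.80 + 64.62 = 782.42 thousand, so u = 64.62/782.42 = 8.26%.
After the first change, employed and labor force both rise by 31.63; unemployed unchanged → E = 749.43, U = 64.62, labor force = 814.05 thousand.
After the second change, unemployed and labor force both fall by 10.95 → E = 749.43, U = 53.67, labor force = 803.10 thousand.
New unemployment rate = 53.67 / 803.10 = 6.68%.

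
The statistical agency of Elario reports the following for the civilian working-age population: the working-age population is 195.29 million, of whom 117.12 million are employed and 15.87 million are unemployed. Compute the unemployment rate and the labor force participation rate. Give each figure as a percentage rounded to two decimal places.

Labor force = employed + unemployed = 117.12 + 15.87 = 132.99 million.
Unemployment rate = 15.87 / 132.99 = 11.93%.
Labor force participation rate = 132.99 / 195.29 = 68.10%.

Unemployment rate ≈ 11.93%; labor force participation rate ≈ 68.10%.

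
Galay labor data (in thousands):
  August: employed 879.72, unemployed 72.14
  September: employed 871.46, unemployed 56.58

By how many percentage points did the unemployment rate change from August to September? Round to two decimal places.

The unemployment rate changed by −1.48 percentage points.

August: labor force = 879.72 + 72.14 = 951.86; u = 72.14/951.86 = 7.58%.
September: labor force = 871.46 + 56.58 = 928.04; u = 56.58/928.04 = 6.10%.
Change = 6.10% − 7.58% = −1.48 pp.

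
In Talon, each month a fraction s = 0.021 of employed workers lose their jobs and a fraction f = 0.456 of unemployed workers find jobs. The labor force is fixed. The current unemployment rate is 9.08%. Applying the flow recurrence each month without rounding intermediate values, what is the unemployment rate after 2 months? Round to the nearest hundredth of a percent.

Unemployment rate after two months ≈ 5.68%.

With a fixed labor force, u_{t+1} = u_t + s·(1−u_t) − f·u_t = u_t·(1−s−f) + s.
Here 1−s−f = 0.523 and s = 0.021.
u_1 = 0.090800 × 0.523 + 0.021 = 0.068488.
u_2 = 0.068488 × 0.523 + 0.021 = 0.056819.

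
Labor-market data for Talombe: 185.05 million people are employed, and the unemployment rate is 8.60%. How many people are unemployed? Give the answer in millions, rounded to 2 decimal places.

Let U be the number unemployed. The labor force is E + U, and U/(E+U) = 0.0860.
So U = 0.0860 × 185.05 / (1 − 0.0860) = 15.9143 / 0.9140 ≈ 17.41 million.

About 17.41 million are unemployed.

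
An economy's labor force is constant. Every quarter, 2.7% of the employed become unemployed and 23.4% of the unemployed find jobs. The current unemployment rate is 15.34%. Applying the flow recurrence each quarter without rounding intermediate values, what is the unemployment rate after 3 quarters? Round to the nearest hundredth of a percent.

With a fixed labor force, u_{t+1} = u_t + s·(1−u_t) − f·u_t = u_t·(1−s−f) + s.
Here 1−s−f = 0.739 and s = 0.027.
u_1 = 0.153400 × 0.739 + 0.027 = 0.140363.
u_2 = 0.140363 × 0.739 + 0.027 = 0.130728.
u_3 = 0.130728 × 0.739 + 0.027 = 0.123608.

Unemployment rate after three quarters ≈ 12.36%.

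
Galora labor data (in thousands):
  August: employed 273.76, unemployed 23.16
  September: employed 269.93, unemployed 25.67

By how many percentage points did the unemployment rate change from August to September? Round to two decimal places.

The unemployment rate changed by +0.88 percentage points.

August: labor force = 273.76 + 23.16 = 296.92; u = 23.16/296.92 = 7.80%.
September: labor force = 269.93 + 25.67 = 295.60; u = 25.67/295.60 = 8.68%.
Change = 8.68% − 7.80% = +0.88 pp.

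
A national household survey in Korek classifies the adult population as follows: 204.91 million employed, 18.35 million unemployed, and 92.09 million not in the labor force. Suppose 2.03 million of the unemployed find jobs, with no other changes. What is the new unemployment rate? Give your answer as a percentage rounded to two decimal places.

Initially, labor force = 204.91 + 18.35 = 223.26 million, so u = 18.35/223.26 = 8.22%.
After the change, unemployed falls and employed rises by 2.03; labor force unchanged → E = 206.94, U = 16.32, labor force = 223.26 million.
New unemployment rate = 16.32 / 223.26 = 7.31%.

New unemployment rate ≈ 7.31%.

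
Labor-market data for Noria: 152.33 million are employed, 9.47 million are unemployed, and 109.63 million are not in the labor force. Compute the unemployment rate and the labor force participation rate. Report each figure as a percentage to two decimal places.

Unemployment rate ≈ 5.85%; labor force participation rate ≈ 59.61%.

Labor force = employed + unemployed = 152.33 + 9.47 = 161.80 million.
Working-age population = 161.80 + 109.63 = 271.43 million.
Unemployment rate = 9.47 / 161.80 = 5.85%.
Labor force participation rate = 161.80 / 271.43 = 59.61%.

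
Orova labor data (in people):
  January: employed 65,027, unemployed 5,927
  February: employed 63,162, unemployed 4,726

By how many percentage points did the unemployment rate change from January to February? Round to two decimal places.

January: labor force = 65,027 + 5,927 = 70,954; u = 5,927/70,954 = 8.35%.
February: labor force = 63,162 + 4,726 = 67,888; u = 4,726/67,888 = 6.96%.
Change = 6.96% − 8.35% = −1.39 pp.

The unemployment rate changed by −1.39 percentage points.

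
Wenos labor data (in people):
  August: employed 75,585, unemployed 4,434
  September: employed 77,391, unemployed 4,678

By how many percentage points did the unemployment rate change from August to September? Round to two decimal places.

The unemployment rate changed by +0.16 percentage points.

August: labor force = 75,585 + 4,434 = 80,019; u = 4,434/80,019 = 5.54%.
September: labor force = 77,391 + 4,678 = 82,069; u = 4,678/82,069 = 5.70%.
Change = 5.70% − 5.54% = +0.16 pp.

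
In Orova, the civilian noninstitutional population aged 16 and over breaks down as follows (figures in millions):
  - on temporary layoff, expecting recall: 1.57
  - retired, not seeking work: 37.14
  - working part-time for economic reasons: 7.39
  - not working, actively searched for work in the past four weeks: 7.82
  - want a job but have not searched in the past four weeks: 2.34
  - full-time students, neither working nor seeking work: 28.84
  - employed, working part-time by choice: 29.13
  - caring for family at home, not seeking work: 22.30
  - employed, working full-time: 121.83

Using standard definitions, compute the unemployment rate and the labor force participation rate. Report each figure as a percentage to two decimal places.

Employed = 7.39 + 29.13 + 121.83 = 158.35 million (anyone who worked, including part-time for economic reasons, counts as employed).
Unemployed = 1.57 + 7.82 = 9.39 million (jobless and actively searching, or on temporary layoff).
Labor force = 158.35 + 9.39 = 167.74 million.
Not in labor force = 37.14 + 2.34 + 28.84 + 22.30 = 90.62 million (those not working and not actively searching are outside the labor force — including those who want a job but have given up searching).
Civilian working-age population = 167.74 + 90.62 = 258.36 million.
Unemployment rate = 9.39 / 167.74 = 5.60%.
Labor force participation rate = 167.74 / 258.36 = 64.92%.

Unemployment rate ≈ 5.60%; labor force participation rate ≈ 64.92%.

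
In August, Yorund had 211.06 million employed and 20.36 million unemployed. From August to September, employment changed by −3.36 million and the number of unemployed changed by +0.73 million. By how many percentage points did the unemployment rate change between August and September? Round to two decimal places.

August: labor force = 211.06 + 20.36 = 231.42; u = 20.36/231.42 = 8.80%.
September: labor force = 207.70 + 21.09 = 228.79; u = 21.09/228.79 = 9.22%.
Change = 9.22% − 8.80% = +0.42 pp.

The unemployment rate changed by +0.42 percentage points.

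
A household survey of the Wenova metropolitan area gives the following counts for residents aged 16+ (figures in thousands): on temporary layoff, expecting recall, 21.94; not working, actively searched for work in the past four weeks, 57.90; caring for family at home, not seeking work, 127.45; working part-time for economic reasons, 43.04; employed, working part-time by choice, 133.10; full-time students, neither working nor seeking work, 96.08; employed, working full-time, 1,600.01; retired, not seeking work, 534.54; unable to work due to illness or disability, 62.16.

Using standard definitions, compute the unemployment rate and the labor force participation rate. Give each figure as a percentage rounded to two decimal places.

Unemployment rate ≈ 4.30%; labor force participation rate ≈ 69.35%.

Employed = 43.04 + 133.10 + 1,600.01 = 1,776.15 thousand (anyone who worked, including part-time for economic reasons, counts as employed).
Unemployed = 21.94 + 57.90 = 79.84 thousand (jobless and actively searching, or on temporary layoff).
Labor force = 1,776.15 + 79.84 = 1,855.99 thousand.
Not in labor force = 127.45 + 96.08 + 534.54 + 62.16 = 820.23 thousand (those not working and not actively searching are outside the labor force).
Civilian working-age population = 1,855.99 + 820.23 = 2,676.22 thousand.
Unemployment rate = 79.84 / 1,855.99 = 4.30%.
Labor force participation rate = 1,855.99 / 2,676.22 = 69.35%.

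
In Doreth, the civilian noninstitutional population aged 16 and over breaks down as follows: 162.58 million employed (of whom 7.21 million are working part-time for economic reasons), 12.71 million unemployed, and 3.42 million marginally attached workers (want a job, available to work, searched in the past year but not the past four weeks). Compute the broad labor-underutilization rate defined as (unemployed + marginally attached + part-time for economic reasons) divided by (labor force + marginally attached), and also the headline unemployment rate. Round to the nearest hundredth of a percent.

Labor force = 162.58 + 12.71 = 175.29 million.
Numerator = 12.71 + 3.42 + 7.21 = 23.34 million.
Denominator = 175.29 + 3.42 = 178.71 million.
Broad rate = 23.34 / 178.71 = 13.06%.
Headline unemployment rate = 12.71 / 175.29 = 7.25%.

Broad underutilization rate ≈ 13.06%; headline unemployment rate ≈ 7.25%.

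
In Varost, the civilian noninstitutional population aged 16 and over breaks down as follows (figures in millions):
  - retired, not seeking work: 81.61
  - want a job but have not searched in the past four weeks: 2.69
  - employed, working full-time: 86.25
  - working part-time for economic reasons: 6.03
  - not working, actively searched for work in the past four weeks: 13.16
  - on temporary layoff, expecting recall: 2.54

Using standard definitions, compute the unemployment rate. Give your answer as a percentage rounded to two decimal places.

Unemployment rate ≈ 14.54%.

Employed = 86.25 + 6.03 = 92.28 million (anyone who worked, including part-time for economic reasons, counts as employed).
Unemployed = 13.16 + 2.54 = 15.70 million (jobless and actively searching, or on temporary layoff).
Labor force = 92.28 + 15.70 = 107.98 million.
Unemployment rate = 15.70 / 107.98 = 14.54%.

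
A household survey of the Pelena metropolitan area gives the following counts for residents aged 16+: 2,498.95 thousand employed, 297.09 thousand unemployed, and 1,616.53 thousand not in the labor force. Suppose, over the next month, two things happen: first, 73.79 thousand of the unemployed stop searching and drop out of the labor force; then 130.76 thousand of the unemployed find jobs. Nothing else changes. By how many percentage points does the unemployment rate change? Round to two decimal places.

The unemployment rate changes by −7.23 percentage points.

Initially, labor force = 2,498.95 + 297.09 = 2,796.04 thousand, so u = 297.09/2,796.04 = 10.63%.
After the first change, unemployed and labor force both fall by 73.79 → E = 2,498.95, U = 223.30, labor force = 2,722.25 thousand.
After the second change, unemployed falls and employed rises by 130.76; labor force unchanged → E = 2,629.71, U = 92.54, labor force = 2,722.25 thousand.
New unemployment rate = 92.54 / 2,722.25 = 3.40%.
Change = 3.40% − 10.63% = −7.23 percentage points.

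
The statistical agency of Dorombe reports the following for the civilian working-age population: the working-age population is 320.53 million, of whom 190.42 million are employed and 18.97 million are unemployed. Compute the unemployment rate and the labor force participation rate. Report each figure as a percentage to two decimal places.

Unemployment rate ≈ 9.06%; labor force participation rate ≈ 65.33%.

Labor force = employed + unemployed = 190.42 + 18.97 = 209.39 million.
Unemployment rate = 18.97 / 209.39 = 9.06%.
Labor force participation rate = 209.39 / 320.53 = 65.33%.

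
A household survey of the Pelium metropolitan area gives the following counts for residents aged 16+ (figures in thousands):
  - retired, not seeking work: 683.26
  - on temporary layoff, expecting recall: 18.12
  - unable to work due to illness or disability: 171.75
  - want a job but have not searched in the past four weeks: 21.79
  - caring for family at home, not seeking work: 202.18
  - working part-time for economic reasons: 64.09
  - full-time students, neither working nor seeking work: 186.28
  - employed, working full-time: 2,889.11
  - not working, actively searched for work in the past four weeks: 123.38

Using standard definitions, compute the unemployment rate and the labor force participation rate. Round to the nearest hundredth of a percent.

Unemployment rate ≈ 4.57%; labor force participation rate ≈ 70.98%.

Employed = 64.09 + 2,889.11 = 2,953.20 thousand (anyone who worked, including part-time for economic reasons, counts as employed).
Unemployed = 18.12 + 123.38 = 141.50 thousand (jobless and actively searching, or on temporary layoff).
Labor force = 2,953.20 + 141.50 = 3,094.70 thousand.
Not in labor force = 683.26 + 171.75 + 21.79 + 202.18 + 186.28 = 1,265.26 thousand (those not working and not actively searching are outside the labor force — including those who want a job but have given up searching).
Civilian working-age population = 3,094.70 + 1,265.26 = 4,359.96 thousand.
Unemployment rate = 141.50 / 3,094.70 = 4.57%.
Labor force participation rate = 3,094.70 / 4,359.96 = 70.98%.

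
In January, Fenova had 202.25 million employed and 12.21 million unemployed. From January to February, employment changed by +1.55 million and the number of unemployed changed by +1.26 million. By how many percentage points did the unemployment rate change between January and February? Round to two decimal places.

The unemployment rate changed by +0.51 percentage points.

January: labor force = 202.25 + 12.21 = 214.46; u = 12.21/214.46 = 5.69%.
February: labor force = 203.80 + 13.47 = 217.27; u = 13.47/217.27 = 6.20%.
Change = 6.20% − 5.69% = +0.51 pp.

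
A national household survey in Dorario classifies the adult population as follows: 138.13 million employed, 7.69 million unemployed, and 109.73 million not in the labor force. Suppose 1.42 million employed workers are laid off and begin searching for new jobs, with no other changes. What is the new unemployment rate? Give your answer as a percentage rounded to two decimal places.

Initially, labor force = 138.13 + 7.69 = 145.82 million, so u = 7.69/145.82 = 5.27%.
After the change, employed falls and unemployed rises by 1.42; labor force unchanged → E = 136.71, U = 9.11, labor force = 145.82 million.
New unemployment rate = 9.11 / 145.82 = 6.25%.

New unemployment rate ≈ 6.25%.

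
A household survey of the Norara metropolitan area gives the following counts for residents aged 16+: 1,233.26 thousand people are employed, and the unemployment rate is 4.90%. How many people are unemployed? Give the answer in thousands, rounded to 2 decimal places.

Let U be the number unemployed. The labor force is E + U, and U/(E+U) = 0.0490.
So U = 0.0490 × 1,233.26 / (1 − 0.0490) = 60.4297 / 0.9510 ≈ 63.54 thousand.

About 63.54 thousand are unemployed.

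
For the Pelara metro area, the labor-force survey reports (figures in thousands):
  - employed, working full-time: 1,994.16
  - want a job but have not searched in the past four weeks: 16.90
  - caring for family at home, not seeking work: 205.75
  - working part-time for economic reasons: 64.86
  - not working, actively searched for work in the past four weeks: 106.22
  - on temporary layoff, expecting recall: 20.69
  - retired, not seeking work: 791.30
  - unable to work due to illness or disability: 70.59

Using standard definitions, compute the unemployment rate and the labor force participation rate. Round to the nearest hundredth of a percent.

Employed = 1,994.16 + 64.86 = 2,059.02 thousand (anyone who worked, including part-time for economic reasons, counts as employed).
Unemployed = 106.22 + 20.69 = 126.91 thousand (jobless and actively searching, or on temporary layoff).
Labor force = 2,059.02 + 126.91 = 2,185.93 thousand.
Not in labor force = 16.90 + 205.75 + 791.30 + 70.59 = 1,084.54 thousand (those not working and not actively searching are outside the labor force — including those who want a job but have given up searching).
Civilian working-age population = 2,185.93 + 1,084.54 = 3,270.47 thousand.
Unemployment rate = 126.91 / 2,185.93 = 5.81%.
Labor force participation rate = 2,185.93 / 3,270.47 = 66.84%.

Unemployment rate ≈ 5.81%; labor force participation rate ≈ 66.84%.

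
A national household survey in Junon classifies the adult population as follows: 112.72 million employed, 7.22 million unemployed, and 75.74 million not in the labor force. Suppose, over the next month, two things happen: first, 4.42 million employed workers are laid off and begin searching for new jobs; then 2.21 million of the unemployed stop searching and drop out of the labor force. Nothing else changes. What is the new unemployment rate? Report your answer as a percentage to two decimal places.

Initially, labor force = 112.72 + 7.22 = 119.94 million, so u = 7.22/119.94 = 6.02%.
After the first change, employed falls and unemployed rises by 4.42; labor force unchanged → E = 108.30, U = 11.64, labor force = 119.94 million.
After the second change, unemployed and labor force both fall by 2.21 → E = 108.30, U = 9.43, labor force = 117.73 million.
New unemployment rate = 9.43 / 117.73 = 8.01%.

New unemployment rate ≈ 8.01%.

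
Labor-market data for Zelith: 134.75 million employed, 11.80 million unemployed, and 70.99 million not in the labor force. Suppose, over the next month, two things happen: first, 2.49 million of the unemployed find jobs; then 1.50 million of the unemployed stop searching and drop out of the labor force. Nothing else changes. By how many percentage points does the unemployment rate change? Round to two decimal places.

The unemployment rate changes by −2.67 percentage points.

Initially, labor force = 134.75 + 11.80 = 146.55 million, so u = 11.80/146.55 = 8.05%.
After the first change, unemployed falls and employed rises by 2.49; labor force unchanged → E = 137.24, U = 9.31, labor force = 146.55 million.
After the second change, unemployed and labor force both fall by 1.50 → E = 137.24, U = 7.81, labor force = 145.05 million.
New unemployment rate = 7.81 / 145.05 = 5.38%.
Change = 5.38% − 8.05% = −2.67 percentage points.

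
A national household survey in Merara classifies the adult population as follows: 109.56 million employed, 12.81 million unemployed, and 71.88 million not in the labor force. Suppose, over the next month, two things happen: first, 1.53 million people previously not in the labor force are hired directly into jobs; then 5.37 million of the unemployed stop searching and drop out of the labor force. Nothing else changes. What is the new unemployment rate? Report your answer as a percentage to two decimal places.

Initially, labor force = 109.56 + 12.81 = 122.37 million, so u = 12.81/122.37 = 10.47%.
After the first change, employed and labor force both rise by 1.53; unemployed unchanged → E = 111.09, U = 12.81, labor force = 123.90 million.
After the second change, unemployed and labor force both fall by 5.37 → E = 111.09, U = 7.44, labor force = 118.53 million.
New unemployment rate = 7.44 / 118.53 = 6.28%.

New unemployment rate ≈ 6.28%.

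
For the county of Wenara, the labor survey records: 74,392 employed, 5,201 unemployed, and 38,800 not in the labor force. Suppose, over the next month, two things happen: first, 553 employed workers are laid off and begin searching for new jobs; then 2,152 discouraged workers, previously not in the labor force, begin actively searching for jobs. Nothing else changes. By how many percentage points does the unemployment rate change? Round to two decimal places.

Initially, labor force = 74,392 + 5,201 = 79,593, so u = 5,201/79,593 = 6.53%.
After the first change, employed falls and unemployed rises by 553; labor force unchanged → E = 73,839, U = 5,754, labor force = 79,593.
After the second change, unemployed and labor force both rise by 2,152 → E = 73,839, U = 7,906, labor force = 81,745.
New unemployment rate = 7,906 / 81,745 = 9.67%.
Change = 9.67% − 6.53% = +3.14 percentage points.

The unemployment rate changes by +3.14 percentage points.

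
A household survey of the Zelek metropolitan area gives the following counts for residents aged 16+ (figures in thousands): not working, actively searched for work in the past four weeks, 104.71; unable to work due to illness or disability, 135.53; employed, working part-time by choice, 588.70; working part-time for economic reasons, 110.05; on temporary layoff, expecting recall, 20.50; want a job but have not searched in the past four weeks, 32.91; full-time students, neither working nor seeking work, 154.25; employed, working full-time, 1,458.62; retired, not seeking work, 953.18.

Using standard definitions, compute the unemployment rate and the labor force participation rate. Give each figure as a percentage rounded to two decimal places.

Employed = 588.70 + 110.05 + 1,458.62 = 2,157.37 thousand (anyone who worked, including part-time for economic reasons, counts as employed).
Unemployed = 104.71 + 20.50 = 125.21 thousand (jobless and actively searching, or on temporary layoff).
Labor force = 2,157.37 + 125.21 = 2,282.58 thousand.
Not in labor force = 135.53 + 32.91 + 154.25 + 953.18 = 1,275.87 thousand (those not working and not actively searching are outside the labor force — including those who want a job but have given up searching).
Civilian working-age population = 2,282.58 + 1,275.87 = 3,558.45 thousand.
Unemployment rate = 125.21 / 2,282.58 = 5.49%.
Labor force participation rate = 2,282.58 / 3,558.45 = 64.15%.

Unemployment rate ≈ 5.49%; labor force participation rate ≈ 64.15%.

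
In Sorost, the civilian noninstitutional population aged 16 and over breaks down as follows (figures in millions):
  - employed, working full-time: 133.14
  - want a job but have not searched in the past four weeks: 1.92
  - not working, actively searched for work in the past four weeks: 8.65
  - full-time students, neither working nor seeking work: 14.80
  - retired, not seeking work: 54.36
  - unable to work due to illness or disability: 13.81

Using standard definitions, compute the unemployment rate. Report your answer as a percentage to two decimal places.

Unemployment rate ≈ 6.10%.

Employed = 133.14 million.
Unemployed = 8.65 million.
Labor force = 133.14 + 8.65 = 141.79 million.
Unemployment rate = 8.65 / 141.79 = 6.10%.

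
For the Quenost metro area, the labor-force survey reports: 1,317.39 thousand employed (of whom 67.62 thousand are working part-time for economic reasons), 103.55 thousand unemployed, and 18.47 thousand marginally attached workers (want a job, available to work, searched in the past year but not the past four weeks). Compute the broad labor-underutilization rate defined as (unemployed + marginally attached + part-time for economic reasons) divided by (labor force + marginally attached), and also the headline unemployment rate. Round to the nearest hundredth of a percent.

Labor force = 1,317.39 + 103.55 = 1,420.94 thousand.
Numerator = 103.55 + 18.47 + 67.62 = 189.64 thousand.
Denominator = 1,420.94 + 18.47 = 1,439.41 thousand.
Broad rate = 189.64 / 1,439.41 = 13.17%.
Headline unemployment rate = 103.55 / 1,420.94 = 7.29%.

Broad underutilization rate ≈ 13.17%; headline unemployment rate ≈ 7.29%.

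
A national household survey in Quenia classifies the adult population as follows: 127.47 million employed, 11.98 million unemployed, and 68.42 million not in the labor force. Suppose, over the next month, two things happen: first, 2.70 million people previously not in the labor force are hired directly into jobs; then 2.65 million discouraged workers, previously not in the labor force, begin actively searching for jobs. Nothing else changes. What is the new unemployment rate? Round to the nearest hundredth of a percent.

Initially, labor force = 127.47 + 11.98 = 139.45 million, so u = 11.98/139.45 = 8.59%.
After the first change, employed and labor force both rise by 2.70; unemployed unchanged → E = 130.17, U = 11.98, labor force = 142.15 million.
After the second change, unemployed and labor force both rise by 2.65 → E = 130.17, U = 14.63, labor force = 144.80 million.
New unemployment rate = 14.63 / 144.80 = 10.10%.

New unemployment rate ≈ 10.10%.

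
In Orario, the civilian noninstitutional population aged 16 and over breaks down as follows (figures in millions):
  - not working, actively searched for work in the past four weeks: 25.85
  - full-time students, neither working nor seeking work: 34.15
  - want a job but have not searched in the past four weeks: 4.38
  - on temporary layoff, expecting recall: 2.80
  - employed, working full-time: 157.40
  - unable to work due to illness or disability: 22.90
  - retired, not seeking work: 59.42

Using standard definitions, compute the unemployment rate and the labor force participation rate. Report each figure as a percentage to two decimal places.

Unemployment rate ≈ 15.40%; labor force participation rate ≈ 60.62%.

Employed = 157.40 million.
Unemployed = 25.85 + 2.80 = 28.65 million (jobless and actively searching, or on temporary layoff).
Labor force = 157.40 + 28.65 = 186.05 million.
Not in labor force = 34.15 + 4.38 + 22.90 + 59.42 = 120.85 million (those not working and not actively searching are outside the labor force — including those who want a job but have given up searching).
Civilian working-age population = 186.05 + 120.85 = 306.90 million.
Unemployment rate = 28.65 / 186.05 = 15.40%.
Labor force participation rate = 186.05 / 306.90 = 60.62%.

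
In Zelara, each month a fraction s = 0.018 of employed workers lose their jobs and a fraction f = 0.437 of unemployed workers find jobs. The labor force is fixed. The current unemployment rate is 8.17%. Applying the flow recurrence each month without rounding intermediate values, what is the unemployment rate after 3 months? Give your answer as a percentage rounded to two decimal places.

Unemployment rate after three months ≈ 4.64%.

With a fixed labor force, u_{t+1} = u_t + s·(1−u_t) − f·u_t = u_t·(1−s−f) + s.
Here 1−s−f = 0.545 and s = 0.018.
u_1 = 0.081700 × 0.545 + 0.018 = 0.062526.
u_2 = 0.062526 × 0.545 + 0.018 = 0.052077.
u_3 = 0.052077 × 0.545 + 0.018 = 0.046382.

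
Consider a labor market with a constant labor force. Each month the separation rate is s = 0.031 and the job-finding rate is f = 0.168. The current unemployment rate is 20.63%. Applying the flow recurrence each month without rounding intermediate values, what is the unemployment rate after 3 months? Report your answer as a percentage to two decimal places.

With a fixed labor force, u_{t+1} = u_t + s·(1−u_t) − f·u_t = u_t·(1−s−f) + s.
Here 1−s−f = 0.801 and s = 0.031.
u_1 = 0.206300 × 0.801 + 0.031 = 0.196246.
u_2 = 0.196246 × 0.801 + 0.031 = 0.188193.
u_3 = 0.188193 × 0.801 + 0.031 = 0.181743.

Unemployment rate after three months ≈ 18.17%.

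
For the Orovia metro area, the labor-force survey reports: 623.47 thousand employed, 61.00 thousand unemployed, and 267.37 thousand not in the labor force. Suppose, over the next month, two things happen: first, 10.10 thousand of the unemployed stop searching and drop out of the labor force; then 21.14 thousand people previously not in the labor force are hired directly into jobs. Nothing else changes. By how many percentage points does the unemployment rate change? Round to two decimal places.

Initially, labor force = 623.47 + 61.00 = 684.47 thousand, so u = 61.00/684.47 = 8.91%.
After the first change, unemployed and labor force both fall by 10.10 → E = 623.47, U = 50.90, labor force = 674.37 thousand.
After the second change, employed and labor force both rise by 21.14; unemployed unchanged → E = 644.61, U = 50.90, labor force = 695.51 thousand.
New unemployment rate = 50.90 / 695.51 = 7.32%.
Change = 7.32% − 8.91% = −1.59 percentage points.

The unemployment rate changes by −1.59 percentage points.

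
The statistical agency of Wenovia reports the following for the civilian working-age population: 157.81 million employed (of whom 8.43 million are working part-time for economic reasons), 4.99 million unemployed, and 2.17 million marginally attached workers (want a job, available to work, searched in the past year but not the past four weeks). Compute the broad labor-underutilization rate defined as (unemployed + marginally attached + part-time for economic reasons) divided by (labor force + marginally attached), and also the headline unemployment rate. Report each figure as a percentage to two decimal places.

Labor force = 157.81 + 4.99 = 162.80 million.
Numerator = 4.99 + 2.17 + 8.43 = 15.59 million.
Denominator = 162.80 + 2.17 = 164.97 million.
Broad rate = 15.59 / 164.97 = 9.45%.
Headline unemployment rate = 4.99 / 162.80 = 3.07%.

Broad underutilization rate ≈ 9.45%; headline unemployment rate ≈ 3.07%.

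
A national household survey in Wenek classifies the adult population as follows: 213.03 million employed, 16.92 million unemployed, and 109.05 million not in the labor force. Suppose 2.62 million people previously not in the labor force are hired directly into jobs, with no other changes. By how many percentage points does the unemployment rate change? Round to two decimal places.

The unemployment rate changes by −0.08 percentage points.

Initially, labor force = 213.03 + 16.92 = 229.95 million, so u = 16.92/229.95 = 7.36%.
After the change, employed and labor force both rise by 2.62; unemployed unchanged → E = 215.65, U = 16.92, labor force = 232.57 million.
New unemployment rate = 16.92 / 232.57 = 7.28%.
Change = 7.28% − 7.36% = −0.08 percentage points.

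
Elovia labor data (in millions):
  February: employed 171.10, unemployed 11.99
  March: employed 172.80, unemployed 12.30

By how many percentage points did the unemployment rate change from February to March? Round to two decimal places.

February: labor force = 171.10 + 11.99 = 183.09; u = 11.99/183.09 = 6.55%.
March: labor force = 172.80 + 12.30 = 185.10; u = 12.30/185.10 = 6.65%.
Change = 6.65% − 6.55% = +0.10 pp.

The unemployment rate changed by +0.10 percentage points.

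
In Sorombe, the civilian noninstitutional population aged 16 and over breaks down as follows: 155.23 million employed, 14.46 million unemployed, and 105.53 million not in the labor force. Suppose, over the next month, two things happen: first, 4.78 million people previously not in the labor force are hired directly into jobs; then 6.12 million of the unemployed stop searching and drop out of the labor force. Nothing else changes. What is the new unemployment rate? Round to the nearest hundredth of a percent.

New unemployment rate ≈ 4.95%.

Initially, labor force = 155.23 + 14.46 = 169.69 million, so u = 14.46/169.69 = 8.52%.
After the first change, employed and labor force both rise by 4.78; unemployed unchanged → E = 160.01, U = 14.46, labor force = 174.47 million.
After the second change, unemployed and labor force both fall by 6.12 → E = 160.01, U = 8.34, labor force = 168.35 million.
New unemployment rate = 8.34 / 168.35 = 4.95%.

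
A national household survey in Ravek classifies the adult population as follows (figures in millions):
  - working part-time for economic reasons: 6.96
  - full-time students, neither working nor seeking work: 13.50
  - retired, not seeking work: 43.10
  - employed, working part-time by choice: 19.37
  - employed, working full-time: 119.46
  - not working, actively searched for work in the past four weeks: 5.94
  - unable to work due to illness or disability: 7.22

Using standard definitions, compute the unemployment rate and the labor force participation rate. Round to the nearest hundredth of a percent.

Employed = 6.96 + 19.37 + 119.46 = 145.79 million (anyone who worked, including part-time for economic reasons, counts as employed).
Unemployed = 5.94 million.
Labor force = 145.79 + 5.94 = 151.73 million.
Not in labor force = 13.50 + 43.10 + 7.22 = 63.82 million (those not working and not actively searching are outside the labor force).
Civilian working-age population = 151.73 + 63.82 = 215.55 million.
Unemployment rate = 5.94 / 151.73 = 3.91%.
Labor force participation rate = 151.73 / 215.55 = 70.39%.

Unemployment rate ≈ 3.91%; labor force participation rate ≈ 70.39%.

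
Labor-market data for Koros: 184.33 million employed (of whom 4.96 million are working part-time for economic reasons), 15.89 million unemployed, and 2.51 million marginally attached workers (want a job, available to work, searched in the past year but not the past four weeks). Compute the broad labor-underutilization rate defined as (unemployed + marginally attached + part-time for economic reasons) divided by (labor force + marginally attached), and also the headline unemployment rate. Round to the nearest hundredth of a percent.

Labor force = 184.33 + 15.89 = 200.22 million.
Numerator = 15.89 + 2.51 + 4.96 = 23.36 million.
Denominator = 200.22 + 2.51 = 202.73 million.
Broad rate = 23.36 / 202.73 = 11.52%.
Headline unemployment rate = 15.89 / 200.22 = 7.94%.

Broad underutilization rate ≈ 11.52%; headline unemployment rate ≈ 7.94%.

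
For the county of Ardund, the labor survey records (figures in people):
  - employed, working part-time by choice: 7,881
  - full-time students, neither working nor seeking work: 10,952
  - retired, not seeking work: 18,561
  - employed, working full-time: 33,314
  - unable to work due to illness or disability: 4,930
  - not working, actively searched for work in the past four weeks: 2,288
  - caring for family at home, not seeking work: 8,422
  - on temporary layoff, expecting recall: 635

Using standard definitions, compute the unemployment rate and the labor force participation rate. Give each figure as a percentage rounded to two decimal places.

Unemployment rate ≈ 6.63%; labor force participation rate ≈ 50.72%.

Employed = 7,881 + 33,314 = 41,195.
Unemployed = 2,288 + 635 = 2,923 (jobless and actively searching, or on temporary layoff).
Labor force = 41,195 + 2,923 = 44,118.
Not in labor force = 10,952 + 18,561 + 4,930 + 8,422 = 42,865 (those not working and not actively searching are outside the labor force).
Civilian working-age population = 44,118 + 42,865 = 86,983.
Unemployment rate = 2,923 / 44,118 = 6.63%.
Labor force participation rate = 44,118 / 86,983 = 50.72%.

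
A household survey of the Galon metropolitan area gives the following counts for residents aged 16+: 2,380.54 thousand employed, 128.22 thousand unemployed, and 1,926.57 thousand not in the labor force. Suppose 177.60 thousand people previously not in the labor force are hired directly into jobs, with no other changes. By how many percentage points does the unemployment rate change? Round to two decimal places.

Initially, labor force = 2,380.54 + 128.22 = 2,508.76 thousand, so u = 128.22/2,508.76 = 5.11%.
After the change, employed and labor force both rise by 177.60; unemployed unchanged → E = 2,558.14, U = 128.22, labor force = 2,686.36 thousand.
New unemployment rate = 128.22 / 2,686.36 = 4.77%.
Change = 4.77% − 5.11% = −0.34 percentage points.

The unemployment rate changes by −0.34 percentage points.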